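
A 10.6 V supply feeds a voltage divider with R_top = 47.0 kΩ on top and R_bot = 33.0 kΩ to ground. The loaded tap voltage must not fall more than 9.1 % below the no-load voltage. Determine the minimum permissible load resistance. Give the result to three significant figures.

R_L(min) ≈ 194 kΩ

Output resistance R_th = R_top‖R_bot = (47.0 × 33.0)/80.00 = 19.39 kΩ.
The fractional drop is R_th/(R_th + R_L); requiring this ≤ 0.0910 gives R_L ≥ R_th(1/0.0910 − 1) = 19.39 × 9.989 = 194 kΩ.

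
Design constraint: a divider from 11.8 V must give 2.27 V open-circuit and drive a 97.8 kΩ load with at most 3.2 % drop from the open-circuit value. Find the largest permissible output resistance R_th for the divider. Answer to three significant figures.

R_th ≤ 3.23 kΩ

Loading drop = R_th/(R_th + R_L) ≤ 0.0320, so R_th ≤ R_L · ε/(1−ε) = 97.8 kΩ × 0.0320/0.9680 = 3.23 kΩ.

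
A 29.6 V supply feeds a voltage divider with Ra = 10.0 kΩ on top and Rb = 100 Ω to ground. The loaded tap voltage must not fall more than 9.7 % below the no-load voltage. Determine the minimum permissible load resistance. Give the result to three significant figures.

R_L(min) ≈ 922 Ω

Output resistance R_th = Ra‖Rb = (10000 × 100)/10100 = 99.01 Ω.
The fractional drop is R_th/(R_th + R_L); requiring this ≤ 0.0970 gives R_L ≥ R_th(1/0.0970 − 1) = 99.01 × 9.309 = 922 Ω.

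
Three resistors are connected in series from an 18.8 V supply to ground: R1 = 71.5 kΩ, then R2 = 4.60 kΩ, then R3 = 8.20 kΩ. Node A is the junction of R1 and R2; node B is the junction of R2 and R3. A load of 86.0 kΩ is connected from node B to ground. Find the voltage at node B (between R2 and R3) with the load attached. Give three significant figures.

V ≈ 1.68 V

At node B, R3 is in parallel with the load: R3‖R_L = 7.486 kΩ.
Below node A the resistance is R2 + (R3‖R_L) = 12.09 kΩ, so V_A = 18.8 × 12.09/83.59 = 2.718 V.
Then V_B = V_A × (R3‖R_L)/(R2 + R3‖R_L) = 2.718 × 7.486/12.09 = 1.68 V.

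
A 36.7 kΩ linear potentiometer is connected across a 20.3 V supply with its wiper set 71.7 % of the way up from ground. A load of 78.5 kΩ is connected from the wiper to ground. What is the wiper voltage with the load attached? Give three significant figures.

V ≈ 13.3 V

The wiper splits the pot into (1−α)R = 10.39 kΩ above and αR = 26.31 kΩ below.
Lower section ‖ load = 19.71 kΩ.
V_wiper = 20.3 × 19.71/(10.39 + 19.71) = 13.3 V.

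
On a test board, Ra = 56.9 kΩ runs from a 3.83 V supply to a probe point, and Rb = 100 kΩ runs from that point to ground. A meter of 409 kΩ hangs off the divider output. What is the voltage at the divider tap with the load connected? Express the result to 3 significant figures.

V_out ≈ 2.24 V

The load sits in parallel with Rb: Rb‖R_L = (100 × 409) / (100 + 409) = 80.35 kΩ.
V_out = 3.83 × 80.35 / (56.9 + 80.35) = 3.83 × 80.35/137.3 = 2.24 V.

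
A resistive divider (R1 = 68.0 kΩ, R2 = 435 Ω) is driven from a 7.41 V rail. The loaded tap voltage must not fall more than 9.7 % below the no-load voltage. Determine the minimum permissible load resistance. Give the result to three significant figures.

R_L(min) ≈ 4.02 kΩ

Output resistance R_th = R1‖R2 = (68000 × 435)/68440 = 432.2 Ω.
The fractional drop is R_th/(R_th + R_L); requiring this ≤ 0.0970 gives R_L ≥ R_th(1/0.0970 − 1) = 432.2 × 9.309 = 4.02 kΩ.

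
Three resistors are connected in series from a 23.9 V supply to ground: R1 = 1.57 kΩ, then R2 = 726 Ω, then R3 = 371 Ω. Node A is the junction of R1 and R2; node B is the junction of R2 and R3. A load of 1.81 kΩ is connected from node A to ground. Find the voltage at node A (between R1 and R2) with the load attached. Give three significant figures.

Below node A the series string R2+R3 = 1097 Ω sits in parallel with the 1810 Ω load: 683.0 Ω.
V_A = 23.9 × 683.0/(1570 + 683.0) = 7.25 V.

V ≈ 7.25 V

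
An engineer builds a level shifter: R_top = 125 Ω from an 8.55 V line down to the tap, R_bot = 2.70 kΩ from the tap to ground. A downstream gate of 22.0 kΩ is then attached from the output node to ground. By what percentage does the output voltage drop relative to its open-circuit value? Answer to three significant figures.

The divider's output (Thévenin) resistance is R_top‖R_bot = 119.5 Ω.
Fractional drop under load = R_th/(R_th + R_L) = 119.5 / (119.5 + 22000) = 0.005401.
So the output falls by 0.540 %.

0.540 %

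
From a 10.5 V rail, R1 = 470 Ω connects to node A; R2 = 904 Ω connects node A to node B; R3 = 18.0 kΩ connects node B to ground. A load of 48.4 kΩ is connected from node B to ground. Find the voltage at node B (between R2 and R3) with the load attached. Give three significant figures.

At node B, R3 is in parallel with the load: R3‖R_L = 13120 Ω.
Below node A the resistance is R2 + (R3‖R_L) = 14020 Ω, so V_A = 10.5 × 14020/14490 = 10.16 V.
Then V_B = V_A × (R3‖R_L)/(R2 + R3‖R_L) = 10.16 × 13120/14020 = 9.50 V.

V ≈ 9.50 V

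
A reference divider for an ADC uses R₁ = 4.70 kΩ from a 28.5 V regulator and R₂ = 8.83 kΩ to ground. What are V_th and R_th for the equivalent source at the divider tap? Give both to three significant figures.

V_th = 18.6 V, R_th = 3.07 kΩ

V_th is the open-circuit tap voltage: 28.5 × 8.83/(4.70 + 8.83) = 18.6 V.
With the supply zeroed, R₁ and R₂ appear in parallel from the tap: R_th = R₁‖R₂ = (4.70 × 8.83)/13.53 = 3.07 kΩ.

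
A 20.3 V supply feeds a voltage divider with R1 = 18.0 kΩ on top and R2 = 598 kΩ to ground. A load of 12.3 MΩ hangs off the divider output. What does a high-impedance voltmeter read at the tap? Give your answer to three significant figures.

The load sits in parallel with R2: R2‖R_L = (598 × 12300) / (598 + 12300) = 570.3 kΩ.
V_out = 20.3 × 570.3 / (18.0 + 570.3) = 20.3 × 570.3/588.3 = 19.7 V.

V_out ≈ 19.7 V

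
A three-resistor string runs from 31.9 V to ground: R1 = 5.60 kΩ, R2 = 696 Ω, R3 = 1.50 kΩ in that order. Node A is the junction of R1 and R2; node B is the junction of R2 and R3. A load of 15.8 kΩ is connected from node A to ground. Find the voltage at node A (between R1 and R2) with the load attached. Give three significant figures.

V ≈ 8.17 V

Below node A the series string R2+R3 = 2196 Ω sits in parallel with the 15800 Ω load: 1928 Ω.
V_A = 31.9 × 1928/(5600 + 1928) = 8.17 V.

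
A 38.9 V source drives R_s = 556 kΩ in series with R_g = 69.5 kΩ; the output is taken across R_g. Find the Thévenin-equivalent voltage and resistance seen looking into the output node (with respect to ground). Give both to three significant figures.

V_th is the open-circuit tap voltage: 38.9 × 69.5/(556 + 69.5) = 4.32 V.
With the supply zeroed, R_s and R_g appear in parallel from the tap: R_th = R_s‖R_g = (556 × 69.5)/625.5 = 61.8 kΩ.

V_th = 4.32 V, R_th = 61.8 kΩ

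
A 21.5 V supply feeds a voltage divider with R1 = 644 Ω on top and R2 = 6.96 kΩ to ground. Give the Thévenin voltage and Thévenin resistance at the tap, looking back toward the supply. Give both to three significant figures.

V_th is the open-circuit tap voltage: 21.5 × 6960/(644 + 6960) = 19.7 V.
With the supply zeroed, R1 and R2 appear in parallel from the tap: R_th = R1‖R2 = (644 × 6960)/7604 = 589 Ω.

V_th = 19.7 V, R_th = 589 Ω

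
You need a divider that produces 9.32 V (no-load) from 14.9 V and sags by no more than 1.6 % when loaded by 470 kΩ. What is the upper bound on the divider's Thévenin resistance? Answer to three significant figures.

Loading drop = R_th/(R_th + R_L) ≤ 0.0160, so R_th ≤ R_L · ε/(1−ε) = 470 kΩ × 0.0160/0.9840 = 7.64 kΩ.

R_th ≤ 7.64 kΩ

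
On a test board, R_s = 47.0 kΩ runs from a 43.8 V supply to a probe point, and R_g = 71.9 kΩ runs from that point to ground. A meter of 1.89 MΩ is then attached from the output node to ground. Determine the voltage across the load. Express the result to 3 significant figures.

V_out ≈ 26.1 V

The load sits in parallel with R_g: R_g‖R_L = (71.9 × 1890) / (71.9 + 1890) = 69.26 kΩ.
V_out = 43.8 × 69.26 / (47.0 + 69.26) = 43.8 × 69.26/116.3 = 26.1 V.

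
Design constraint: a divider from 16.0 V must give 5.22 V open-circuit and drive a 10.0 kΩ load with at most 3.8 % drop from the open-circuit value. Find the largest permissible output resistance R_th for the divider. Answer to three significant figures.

R_th ≤ 395 Ω

Loading drop = R_th/(R_th + R_L) ≤ 0.0380, so R_th ≤ R_L · ε/(1−ε) = 10.0 kΩ × 0.0380/0.9620 = 395 Ω.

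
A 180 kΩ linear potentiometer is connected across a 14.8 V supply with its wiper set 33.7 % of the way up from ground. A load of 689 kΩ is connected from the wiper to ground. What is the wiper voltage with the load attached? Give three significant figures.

The wiper splits the pot into (1−α)R = 119.3 kΩ above and αR = 60.66 kΩ below.
Lower section ‖ load = 55.75 kΩ.
V_wiper = 14.8 × 55.75/(119.3 + 55.75) = 4.71 V.

V ≈ 4.71 V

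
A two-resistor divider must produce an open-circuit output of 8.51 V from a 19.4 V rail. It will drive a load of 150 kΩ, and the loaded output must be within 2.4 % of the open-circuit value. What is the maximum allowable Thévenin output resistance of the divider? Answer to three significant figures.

R_th ≤ 3.69 kΩ

Loading drop = R_th/(R_th + R_L) ≤ 0.0240, so R_th ≤ R_L · ε/(1−ε) = 150 kΩ × 0.0240/0.9760 = 3.69 kΩ.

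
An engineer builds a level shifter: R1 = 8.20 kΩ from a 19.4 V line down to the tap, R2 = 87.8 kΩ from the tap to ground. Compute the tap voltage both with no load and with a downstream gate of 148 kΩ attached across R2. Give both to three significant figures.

Open-circuit: V = 19.4 × 87.8/(8.20 + 87.8) = 17.7 V.
With the load, R2 becomes R2‖R_L = 55.11 kΩ, so V = 19.4 × 55.11/63.31 = 16.9 V.

Unloaded: 17.7 V; loaded: 16.9 V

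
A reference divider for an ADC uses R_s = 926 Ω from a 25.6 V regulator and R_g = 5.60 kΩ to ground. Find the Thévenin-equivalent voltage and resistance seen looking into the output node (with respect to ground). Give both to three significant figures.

V_th = 22.0 V, R_th = 795 Ω

V_th is the open-circuit tap voltage: 25.6 × 5600/(926 + 5600) = 22.0 V.
With the supply zeroed, R_s and R_g appear in parallel from the tap: R_th = R_s‖R_g = (926 × 5600)/6526 = 795 Ω.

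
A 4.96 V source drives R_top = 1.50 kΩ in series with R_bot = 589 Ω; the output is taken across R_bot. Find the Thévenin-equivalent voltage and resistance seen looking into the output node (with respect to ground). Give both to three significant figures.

V_th is the open-circuit tap voltage: 4.96 × 589/(1500 + 589) = 1.40 V.
With the supply zeroed, R_top and R_bot appear in parallel from the tap: R_th = R_top‖R_bot = (1500 × 589)/2089 = 423 Ω.

V_th = 1.40 V, R_th = 423 Ω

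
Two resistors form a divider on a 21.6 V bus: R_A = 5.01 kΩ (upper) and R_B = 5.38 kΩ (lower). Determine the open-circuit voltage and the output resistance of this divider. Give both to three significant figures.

V_th = 11.2 V, R_th = 2.59 kΩ

V_th is the open-circuit tap voltage: 21.6 × 5.38/(5.01 + 5.38) = 11.2 V.
With the supply zeroed, R_A and R_B appear in parallel from the tap: R_th = R_A‖R_B = (5.01 × 5.38)/10.39 = 2.59 kΩ.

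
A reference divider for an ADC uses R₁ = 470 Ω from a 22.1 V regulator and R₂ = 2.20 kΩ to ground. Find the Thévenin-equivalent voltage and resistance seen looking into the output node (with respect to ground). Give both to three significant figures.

V_th = 18.2 V, R_th = 387 Ω

V_th is the open-circuit tap voltage: 22.1 × 2200/(470 + 2200) = 18.2 V.
With the supply zeroed, R₁ and R₂ appear in parallel from the tap: R_th = R₁‖R₂ = (470 × 2200)/2670 = 387 Ω.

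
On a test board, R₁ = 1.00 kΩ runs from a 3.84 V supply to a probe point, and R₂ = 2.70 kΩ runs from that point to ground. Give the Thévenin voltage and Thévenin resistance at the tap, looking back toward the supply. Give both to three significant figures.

V_th = 2.80 V, R_th = 730 Ω

V_th is the open-circuit tap voltage: 3.84 × 2.70/(1.00 + 2.70) = 2.80 V.
With the supply zeroed, R₁ and R₂ appear in parallel from the tap: R_th = R₁‖R₂ = (1.00 × 2.70)/3.700 = 730 Ω.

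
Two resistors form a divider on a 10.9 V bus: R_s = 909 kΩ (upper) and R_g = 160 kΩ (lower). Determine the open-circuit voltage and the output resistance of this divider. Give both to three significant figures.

V_th is the open-circuit tap voltage: 10.9 × 160/(909 + 160) = 1.63 V.
With the supply zeroed, R_s and R_g appear in parallel from the tap: R_th = R_s‖R_g = (909 × 160)/1069 = 136 kΩ.

V_th = 1.63 V, R_th = 136 kΩ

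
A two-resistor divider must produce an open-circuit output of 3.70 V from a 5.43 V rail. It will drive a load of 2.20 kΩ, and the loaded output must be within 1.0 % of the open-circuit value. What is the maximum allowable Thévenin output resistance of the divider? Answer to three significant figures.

Loading drop = R_th/(R_th + R_L) ≤ 0.0100, so R_th ≤ R_L · ε/(1−ε) = 2.20 kΩ × 0.0100/0.9900 = 22.2 Ω.
(Any R1, R2 with R2/(R1+R2) = 0.681 and R1‖R2 ≤ 22.2 Ω will meet the spec.)

R_th ≤ 22.2 Ω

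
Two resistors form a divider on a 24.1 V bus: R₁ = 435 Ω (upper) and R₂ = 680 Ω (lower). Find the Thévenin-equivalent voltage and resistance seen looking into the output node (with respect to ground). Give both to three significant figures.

V_th is the open-circuit tap voltage: 24.1 × 680/(435 + 680) = 14.7 V.
With the supply zeroed, R₁ and R₂ appear in parallel from the tap: R_th = R₁‖R₂ = (435 × 680)/1115 = 265 Ω.

V_th = 14.7 V, R_th = 265 Ω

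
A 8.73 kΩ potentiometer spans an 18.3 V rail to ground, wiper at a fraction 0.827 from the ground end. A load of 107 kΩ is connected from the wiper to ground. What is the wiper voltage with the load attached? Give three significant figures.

The wiper splits the pot into (1−α)R = 1.510 kΩ above and αR = 7.220 kΩ below.
Lower section ‖ load = 6.763 kΩ.
V_wiper = 18.3 × 6.763/(1.510 + 6.763) = 15.0 V.

V ≈ 15.0 V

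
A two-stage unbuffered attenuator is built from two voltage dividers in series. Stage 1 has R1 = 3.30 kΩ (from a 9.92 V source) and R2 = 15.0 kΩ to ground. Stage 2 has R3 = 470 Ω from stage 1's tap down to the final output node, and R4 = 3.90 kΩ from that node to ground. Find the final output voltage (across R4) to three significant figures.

Stage 2 presents R3+R4 = 4370 Ω as a load on stage 1's tap.
Stage 1's lower leg becomes R2‖(R3+R4) = 3384 Ω, so V_mid = 9.92 × 3384/6684 = 5.022 V.
Stage 2 is itself unloaded: V_out = V_mid × R4/(R3+R4) = 5.022 × 3900/4370 = 4.48 V.

V_out ≈ 4.48 V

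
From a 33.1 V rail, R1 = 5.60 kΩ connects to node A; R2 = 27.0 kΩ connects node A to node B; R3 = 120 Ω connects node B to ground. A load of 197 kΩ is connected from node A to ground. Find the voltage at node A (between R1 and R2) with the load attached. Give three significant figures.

V ≈ 26.8 V

Below node A the series string R2+R3 = 27120 Ω sits in parallel with the 197000 Ω load: 23840 Ω.
V_A = 33.1 × 23840/(5600 + 23840) = 26.8 V.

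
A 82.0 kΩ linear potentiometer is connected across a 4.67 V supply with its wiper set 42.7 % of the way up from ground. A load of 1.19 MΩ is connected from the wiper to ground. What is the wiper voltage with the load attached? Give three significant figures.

V ≈ 1.96 V

The wiper splits the pot into (1−α)R = 46.99 kΩ above and αR = 35.01 kΩ below.
Lower section ‖ load = 34.01 kΩ.
V_wiper = 4.67 × 34.01/(46.99 + 34.01) = 1.96 V.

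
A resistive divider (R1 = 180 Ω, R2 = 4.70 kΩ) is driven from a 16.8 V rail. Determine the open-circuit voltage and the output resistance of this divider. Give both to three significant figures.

V_th is the open-circuit tap voltage: 16.8 × 4700/(180 + 4700) = 16.2 V.
With the supply zeroed, R1 and R2 appear in parallel from the tap: R_th = R1‖R2 = (180 × 4700)/4880 = 173 Ω.

V_th = 16.2 V, R_th = 173 Ω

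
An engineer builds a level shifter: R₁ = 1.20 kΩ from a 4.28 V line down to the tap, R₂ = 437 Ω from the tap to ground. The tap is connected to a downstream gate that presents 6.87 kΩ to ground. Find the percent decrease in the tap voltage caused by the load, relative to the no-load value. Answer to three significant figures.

4.46 %

The divider's output (Thévenin) resistance is R₁‖R₂ = 320.3 Ω.
Fractional drop under load = R_th/(R_th + R_L) = 320.3 / (320.3 + 6870) = 0.04455.
So the output falls by 4.46 %.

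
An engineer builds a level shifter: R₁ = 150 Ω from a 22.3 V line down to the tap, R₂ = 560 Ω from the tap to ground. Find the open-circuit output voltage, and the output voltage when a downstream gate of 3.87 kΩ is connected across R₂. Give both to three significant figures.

Open-circuit: V = 22.3 × 560/(150 + 560) = 17.6 V.
With the load, R₂ becomes R₂‖R_L = 489.2 Ω, so V = 22.3 × 489.2/639.2 = 17.1 V.

Unloaded: 17.6 V; loaded: 17.1 V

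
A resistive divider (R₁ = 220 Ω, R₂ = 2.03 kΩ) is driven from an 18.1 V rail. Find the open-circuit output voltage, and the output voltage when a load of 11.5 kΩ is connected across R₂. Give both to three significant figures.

Unloaded: 16.3 V; loaded: 16.1 V

Open-circuit: V = 18.1 × 2030/(220 + 2030) = 16.3 V.
With the load, R₂ becomes R₂‖R_L = 1725 Ω, so V = 18.1 × 1725/1945 = 16.1 V.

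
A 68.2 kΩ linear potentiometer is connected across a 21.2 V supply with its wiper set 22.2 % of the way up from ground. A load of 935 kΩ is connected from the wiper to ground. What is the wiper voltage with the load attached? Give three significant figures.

V ≈ 4.65 V

The wiper splits the pot into (1−α)R = 53.06 kΩ above and αR = 15.14 kΩ below.
Lower section ‖ load = 14.90 kΩ.
V_wiper = 21.2 × 14.90/(53.06 + 14.90) = 4.65 V.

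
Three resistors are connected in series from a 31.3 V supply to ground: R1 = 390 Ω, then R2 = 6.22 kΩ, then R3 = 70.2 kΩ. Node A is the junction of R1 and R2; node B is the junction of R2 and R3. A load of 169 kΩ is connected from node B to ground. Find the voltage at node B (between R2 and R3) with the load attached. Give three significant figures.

At node B, R3 is in parallel with the load: R3‖R_L = 49600 Ω.
Below node A the resistance is R2 + (R3‖R_L) = 55820 Ω, so V_A = 31.3 × 55820/56210 = 31.08 V.
Then V_B = V_A × (R3‖R_L)/(R2 + R3‖R_L) = 31.08 × 49600/55820 = 27.6 V.

V ≈ 27.6 V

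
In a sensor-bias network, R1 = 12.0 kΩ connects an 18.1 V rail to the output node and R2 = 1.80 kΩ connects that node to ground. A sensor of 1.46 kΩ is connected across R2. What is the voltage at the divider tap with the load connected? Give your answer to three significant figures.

V_out ≈ 1.14 V

The load sits in parallel with R2: R2‖R_L = (1.80 × 1.46) / (1.80 + 1.46) = 0.8061 kΩ.
V_out = 18.1 × 0.8061 / (12.0 + 0.8061) = 18.1 × 0.8061/12.81 = 1.14 V.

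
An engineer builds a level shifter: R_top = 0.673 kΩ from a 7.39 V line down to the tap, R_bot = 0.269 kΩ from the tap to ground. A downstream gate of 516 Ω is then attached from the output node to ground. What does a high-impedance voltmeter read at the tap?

V_out ≈ 1.54 V

The load sits in parallel with R_bot: R_bot‖R_L = (269 × 516) / (269 + 516) = 176.8 Ω.
V_out = 7.39 × 176.8 / (673 + 176.8) = 7.39 × 176.8/849.8 = 1.54 V.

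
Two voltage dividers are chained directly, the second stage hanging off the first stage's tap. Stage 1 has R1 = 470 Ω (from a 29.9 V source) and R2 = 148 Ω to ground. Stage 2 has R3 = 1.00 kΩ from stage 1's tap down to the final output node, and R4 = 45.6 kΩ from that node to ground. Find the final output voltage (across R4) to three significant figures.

V_out ≈ 6.99 V

Stage 2 presents R3+R4 = 46600 Ω as a load on stage 1's tap.
Stage 1's lower leg becomes R2‖(R3+R4) = 147.5 Ω, so V_mid = 29.9 × 147.5/617.5 = 7.143 V.
Stage 2 is itself unloaded: V_out = V_mid × R4/(R3+R4) = 7.143 × 45600/46600 = 6.99 V.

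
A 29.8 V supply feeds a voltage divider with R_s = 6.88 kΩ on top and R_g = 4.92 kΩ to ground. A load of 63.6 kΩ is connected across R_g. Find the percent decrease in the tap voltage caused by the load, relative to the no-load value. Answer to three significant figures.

4.32 %

The divider's output (Thévenin) resistance is R_s‖R_g = 2.869 kΩ.
Fractional drop under load = R_th/(R_th + R_L) = 2.869 / (2.869 + 63.6) = 0.04316.
So the output falls by 4.32 %.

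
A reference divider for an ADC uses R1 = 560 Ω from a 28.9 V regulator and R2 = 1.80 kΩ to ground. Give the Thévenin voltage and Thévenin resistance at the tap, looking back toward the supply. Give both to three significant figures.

V_th is the open-circuit tap voltage: 28.9 × 1800/(560 + 1800) = 22.0 V.
With the supply zeroed, R1 and R2 appear in parallel from the tap: R_th = R1‖R2 = (560 × 1800)/2360 = 427 Ω.

V_th = 22.0 V, R_th = 427 Ω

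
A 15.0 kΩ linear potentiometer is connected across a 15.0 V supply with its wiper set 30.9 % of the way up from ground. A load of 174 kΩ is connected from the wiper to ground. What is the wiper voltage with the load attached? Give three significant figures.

V ≈ 4.55 V

The wiper splits the pot into (1−α)R = 10.37 kΩ above and αR = 4.635 kΩ below.
Lower section ‖ load = 4.515 kΩ.
V_wiper = 15.0 × 4.515/(10.37 + 4.515) = 4.55 V.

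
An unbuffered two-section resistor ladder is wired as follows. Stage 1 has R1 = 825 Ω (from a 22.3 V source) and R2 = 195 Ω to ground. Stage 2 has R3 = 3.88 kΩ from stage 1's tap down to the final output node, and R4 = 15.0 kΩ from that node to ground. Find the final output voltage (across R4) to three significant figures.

V_out ≈ 3.36 V

Stage 2 presents R3+R4 = 18880 Ω as a load on stage 1's tap.
Stage 1's lower leg becomes R2‖(R3+R4) = 193.0 Ω, so V_mid = 22.3 × 193.0/1018 = 4.228 V.
Stage 2 is itself unloaded: V_out = V_mid × R4/(R3+R4) = 4.228 × 15000/18880 = 3.36 V.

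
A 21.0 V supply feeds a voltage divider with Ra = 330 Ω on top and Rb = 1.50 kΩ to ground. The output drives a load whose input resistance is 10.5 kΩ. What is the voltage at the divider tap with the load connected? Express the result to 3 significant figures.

The load sits in parallel with Rb: Rb‖R_L = (1500 × 10500) / (1500 + 10500) = 1312 Ω.
V_out = 21.0 × 1312 / (330 + 1312) = 21.0 × 1312/1642 = 16.8 V.

V_out ≈ 16.8 V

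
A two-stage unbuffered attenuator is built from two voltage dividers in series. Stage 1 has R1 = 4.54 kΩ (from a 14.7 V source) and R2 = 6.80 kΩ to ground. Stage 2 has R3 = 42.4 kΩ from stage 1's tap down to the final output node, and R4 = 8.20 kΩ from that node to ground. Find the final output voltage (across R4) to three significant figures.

Stage 2 presents R3+R4 = 50.60 kΩ as a load on stage 1's tap.
Stage 1's lower leg becomes R2‖(R3+R4) = 5.994 kΩ, so V_mid = 14.7 × 5.994/10.53 = 8.365 V.
Stage 2 is itself unloaded: V_out = V_mid × R4/(R3+R4) = 8.365 × 8.20/50.60 = 1.36 V.

V_out ≈ 1.36 V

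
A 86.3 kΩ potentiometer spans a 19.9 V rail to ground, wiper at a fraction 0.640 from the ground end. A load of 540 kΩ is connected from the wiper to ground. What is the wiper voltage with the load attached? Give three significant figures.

V ≈ 12.3 V

The wiper splits the pot into (1−α)R = 31.07 kΩ above and αR = 55.23 kΩ below.
Lower section ‖ load = 50.11 kΩ.
V_wiper = 19.9 × 50.11/(31.07 + 50.11) = 12.3 V.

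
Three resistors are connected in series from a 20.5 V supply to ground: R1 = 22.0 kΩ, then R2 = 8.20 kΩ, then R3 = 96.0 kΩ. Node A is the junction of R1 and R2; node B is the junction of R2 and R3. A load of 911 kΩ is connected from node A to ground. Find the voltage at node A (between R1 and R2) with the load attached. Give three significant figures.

V ≈ 16.6 V

Below node A the series string R2+R3 = 104.2 kΩ sits in parallel with the 911 kΩ load: 93.50 kΩ.
V_A = 20.5 × 93.50/(22.0 + 93.50) = 16.6 V.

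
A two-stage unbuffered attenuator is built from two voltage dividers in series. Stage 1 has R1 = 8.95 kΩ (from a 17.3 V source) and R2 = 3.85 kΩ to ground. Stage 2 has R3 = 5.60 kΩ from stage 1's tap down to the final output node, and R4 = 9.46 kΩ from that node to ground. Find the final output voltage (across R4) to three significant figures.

Stage 2 presents R3+R4 = 15.06 kΩ as a load on stage 1's tap.
Stage 1's lower leg becomes R2‖(R3+R4) = 3.066 kΩ, so V_mid = 17.3 × 3.066/12.02 = 4.414 V.
Stage 2 is itself unloaded: V_out = V_mid × R4/(R3+R4) = 4.414 × 9.46/15.06 = 2.77 V.

V_out ≈ 2.77 V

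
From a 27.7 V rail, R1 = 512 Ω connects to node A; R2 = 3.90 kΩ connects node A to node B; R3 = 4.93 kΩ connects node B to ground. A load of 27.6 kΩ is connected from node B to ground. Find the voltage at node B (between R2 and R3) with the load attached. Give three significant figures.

At node B, R3 is in parallel with the load: R3‖R_L = 4183 Ω.
Below node A the resistance is R2 + (R3‖R_L) = 8083 Ω, so V_A = 27.7 × 8083/8595 = 26.05 V.
Then V_B = V_A × (R3‖R_L)/(R2 + R3‖R_L) = 26.05 × 4183/8083 = 13.5 V.

V ≈ 13.5 V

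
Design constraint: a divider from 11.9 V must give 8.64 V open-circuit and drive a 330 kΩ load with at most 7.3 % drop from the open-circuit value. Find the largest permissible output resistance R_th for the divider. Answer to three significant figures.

Loading drop = R_th/(R_th + R_L) ≤ 0.0730, so R_th ≤ R_L · ε/(1−ε) = 330 kΩ × 0.0730/0.9270 = 26.0 kΩ.
(Any R1, R2 with R2/(R1+R2) = 0.726 and R1‖R2 ≤ 26.0 kΩ will meet the spec.)

R_th ≤ 26.0 kΩ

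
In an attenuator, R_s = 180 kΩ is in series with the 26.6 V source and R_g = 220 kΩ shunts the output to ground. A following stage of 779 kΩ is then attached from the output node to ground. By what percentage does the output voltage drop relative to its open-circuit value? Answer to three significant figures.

11.3 %

Unloaded V = 26.6 × 220/400.0 = 14.630 V.
Loaded: R_g‖R_L = 171.6 kΩ, giving V = 26.6 × 171.6/351.6 = 12.980 V.
Drop = (14.630 − 12.980) / 14.630 = 11.3 %.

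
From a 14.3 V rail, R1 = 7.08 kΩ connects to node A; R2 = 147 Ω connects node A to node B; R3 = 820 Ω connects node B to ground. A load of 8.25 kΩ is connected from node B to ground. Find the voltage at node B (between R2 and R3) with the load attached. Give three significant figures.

At node B, R3 is in parallel with the load: R3‖R_L = 745.9 Ω.
Below node A the resistance is R2 + (R3‖R_L) = 892.9 Ω, so V_A = 14.3 × 892.9/7973 = 1.601 V.
Then V_B = V_A × (R3‖R_L)/(R2 + R3‖R_L) = 1.601 × 745.9/892.9 = 1.34 V.

V ≈ 1.34 V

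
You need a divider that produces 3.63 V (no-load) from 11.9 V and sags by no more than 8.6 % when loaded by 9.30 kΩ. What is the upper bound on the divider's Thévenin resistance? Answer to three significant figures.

Loading drop = R_th/(R_th + R_L) ≤ 0.0860, so R_th ≤ R_L · ε/(1−ε) = 9.30 kΩ × 0.0860/0.9140 = 875 Ω.

R_th ≤ 875 Ω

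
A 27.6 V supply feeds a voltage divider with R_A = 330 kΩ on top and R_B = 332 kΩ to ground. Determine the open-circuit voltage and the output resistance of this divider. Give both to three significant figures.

V_th = 13.8 V, R_th = 165 kΩ

V_th is the open-circuit tap voltage: 27.6 × 332/(330 + 332) = 13.8 V.
With the supply zeroed, R_A and R_B appear in parallel from the tap: R_th = R_A‖R_B = (330 × 332)/662.0 = 165 kΩ.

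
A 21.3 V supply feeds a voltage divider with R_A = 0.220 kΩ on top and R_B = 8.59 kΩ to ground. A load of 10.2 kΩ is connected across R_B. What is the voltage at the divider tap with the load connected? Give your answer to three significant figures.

V_out ≈ 20.3 V

The load sits in parallel with R_B: R_B‖R_L = (8590 × 10200) / (8590 + 10200) = 4663 Ω.
V_out = 21.3 × 4663 / (220 + 4663) = 21.3 × 4663/4883 = 20.3 V.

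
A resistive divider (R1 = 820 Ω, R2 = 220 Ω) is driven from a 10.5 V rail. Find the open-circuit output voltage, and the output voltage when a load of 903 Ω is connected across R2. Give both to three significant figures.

Unloaded: 2.22 V; loaded: 1.86 V

Open-circuit: V = 10.5 × 220/(820 + 220) = 2.22 V.
With the load, R2 becomes R2‖R_L = 176.9 Ω, so V = 10.5 × 176.9/996.9 = 1.86 V.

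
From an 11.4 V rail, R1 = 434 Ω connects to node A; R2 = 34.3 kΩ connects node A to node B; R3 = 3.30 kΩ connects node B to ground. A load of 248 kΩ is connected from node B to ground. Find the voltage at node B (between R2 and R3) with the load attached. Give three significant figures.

V ≈ 0.977 V

At node B, R3 is in parallel with the load: R3‖R_L = 3257 Ω.
Below node A the resistance is R2 + (R3‖R_L) = 37560 Ω, so V_A = 11.4 × 37560/37990 = 11.27 V.
Then V_B = V_A × (R3‖R_L)/(R2 + R3‖R_L) = 11.27 × 3257/37560 = 0.977 V.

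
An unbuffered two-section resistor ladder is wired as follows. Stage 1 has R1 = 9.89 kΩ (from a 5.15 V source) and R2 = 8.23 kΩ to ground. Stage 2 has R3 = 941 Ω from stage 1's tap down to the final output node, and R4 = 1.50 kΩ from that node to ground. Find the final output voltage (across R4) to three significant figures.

V_out ≈ 0.506 V

Stage 2 presents R3+R4 = 2441 Ω as a load on stage 1's tap.
Stage 1's lower leg becomes R2‖(R3+R4) = 1883 Ω, so V_mid = 5.15 × 1883/11770 = 0.8236 V.
Stage 2 is itself unloaded: V_out = V_mid × R4/(R3+R4) = 0.8236 × 1500/2441 = 0.506 V.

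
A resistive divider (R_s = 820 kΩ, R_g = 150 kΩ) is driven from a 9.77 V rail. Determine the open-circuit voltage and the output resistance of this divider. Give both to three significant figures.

V_th is the open-circuit tap voltage: 9.77 × 150/(820 + 150) = 1.51 V.
With the supply zeroed, R_s and R_g appear in parallel from the tap: R_th = R_s‖R_g = (820 × 150)/970.0 = 127 kΩ.

V_th = 1.51 V, R_th = 127 kΩ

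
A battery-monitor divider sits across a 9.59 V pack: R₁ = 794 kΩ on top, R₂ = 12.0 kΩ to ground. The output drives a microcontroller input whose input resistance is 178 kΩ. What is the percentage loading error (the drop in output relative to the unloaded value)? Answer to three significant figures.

6.23 %

The divider's output (Thévenin) resistance is R₁‖R₂ = 11.82 kΩ.
Fractional drop under load = R_th/(R_th + R_L) = 11.82 / (11.82 + 178) = 0.06228.
So the output falls by 6.23 %.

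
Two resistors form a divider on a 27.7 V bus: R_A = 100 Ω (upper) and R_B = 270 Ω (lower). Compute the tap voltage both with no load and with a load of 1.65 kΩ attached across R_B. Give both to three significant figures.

Open-circuit: V = 27.7 × 270/(100 + 270) = 20.2 V.
With the load, R_B becomes R_B‖R_L = 232.0 Ω, so V = 27.7 × 232.0/332.0 = 19.4 V.

Unloaded: 20.2 V; loaded: 19.4 V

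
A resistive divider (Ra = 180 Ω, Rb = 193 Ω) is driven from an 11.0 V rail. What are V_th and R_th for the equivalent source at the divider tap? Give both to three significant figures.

V_th is the open-circuit tap voltage: 11.0 × 193/(180 + 193) = 5.69 V.
With the supply zeroed, Ra and Rb appear in parallel from the tap: R_th = Ra‖Rb = (180 × 193)/373.0 = 93.1 Ω.

V_th = 5.69 V, R_th = 93.1 Ω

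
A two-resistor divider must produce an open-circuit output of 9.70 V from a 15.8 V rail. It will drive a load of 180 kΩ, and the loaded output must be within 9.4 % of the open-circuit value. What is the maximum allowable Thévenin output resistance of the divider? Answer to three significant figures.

Loading drop = R_th/(R_th + R_L) ≤ 0.0940, so R_th ≤ R_L · ε/(1−ε) = 180 kΩ × 0.0940/0.9060 = 18.7 kΩ.
(Any R1, R2 with R2/(R1+R2) = 0.614 and R1‖R2 ≤ 18.7 kΩ will meet the spec.)

R_th ≤ 18.7 kΩ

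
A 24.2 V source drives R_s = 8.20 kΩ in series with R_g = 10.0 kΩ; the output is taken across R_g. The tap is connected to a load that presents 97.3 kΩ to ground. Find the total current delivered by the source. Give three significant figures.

R_g‖R_L = 9.068 kΩ, so the source sees R_s + R_g‖R_L = 17.27 kΩ.
I = 24.2 V / 17.27 kΩ = 1.40 mA.

I ≈ 1.40 mA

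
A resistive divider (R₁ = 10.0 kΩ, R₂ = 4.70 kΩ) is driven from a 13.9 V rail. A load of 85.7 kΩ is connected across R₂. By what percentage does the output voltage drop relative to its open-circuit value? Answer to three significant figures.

3.60 %

The divider's output (Thévenin) resistance is R₁‖R₂ = 3.197 kΩ.
Fractional drop under load = R_th/(R_th + R_L) = 3.197 / (3.197 + 85.7) = 0.03597.
So the output falls by 3.60 %.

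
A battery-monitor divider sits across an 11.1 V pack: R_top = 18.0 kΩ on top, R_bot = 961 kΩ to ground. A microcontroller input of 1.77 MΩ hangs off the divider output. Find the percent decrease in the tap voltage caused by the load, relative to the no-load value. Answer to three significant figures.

0.988 %

The divider's output (Thévenin) resistance is R_top‖R_bot = 17.67 kΩ.
Fractional drop under load = R_th/(R_th + R_L) = 17.67 / (17.67 + 1770) = 0.009884.
So the output falls by 0.988 %.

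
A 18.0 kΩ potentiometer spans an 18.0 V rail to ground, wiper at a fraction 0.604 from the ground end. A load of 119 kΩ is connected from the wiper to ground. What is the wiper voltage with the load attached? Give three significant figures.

The wiper splits the pot into (1−α)R = 7.128 kΩ above and αR = 10.87 kΩ below.
Lower section ‖ load = 9.962 kΩ.
V_wiper = 18.0 × 9.962/(7.128 + 9.962) = 10.5 V.

V ≈ 10.5 V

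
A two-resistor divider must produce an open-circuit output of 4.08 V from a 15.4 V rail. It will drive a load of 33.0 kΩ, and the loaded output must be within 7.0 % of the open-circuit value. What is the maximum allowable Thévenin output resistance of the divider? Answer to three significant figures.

Loading drop = R_th/(R_th + R_L) ≤ 0.0700, so R_th ≤ R_L · ε/(1−ε) = 33.0 kΩ × 0.0700/0.9300 = 2.48 kΩ.
(Any R1, R2 with R2/(R1+R2) = 0.265 and R1‖R2 ≤ 2.48 kΩ will meet the spec.)

R_th ≤ 2.48 kΩ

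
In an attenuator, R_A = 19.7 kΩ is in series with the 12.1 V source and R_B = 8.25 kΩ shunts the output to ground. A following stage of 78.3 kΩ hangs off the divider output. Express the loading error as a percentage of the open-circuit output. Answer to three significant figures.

6.91 %

The divider's output (Thévenin) resistance is R_A‖R_B = 5.815 kΩ.
Fractional drop under load = R_th/(R_th + R_L) = 5.815 / (5.815 + 78.3) = 0.06913.
So the output falls by 6.91 %.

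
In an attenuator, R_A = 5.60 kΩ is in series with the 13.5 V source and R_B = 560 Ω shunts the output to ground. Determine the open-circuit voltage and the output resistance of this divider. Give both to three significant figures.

V_th is the open-circuit tap voltage: 13.5 × 560/(5600 + 560) = 1.23 V.
With the supply zeroed, R_A and R_B appear in parallel from the tap: R_th = R_A‖R_B = (5600 × 560)/6160 = 509 Ω.

V_th = 1.23 V, R_th = 509 Ω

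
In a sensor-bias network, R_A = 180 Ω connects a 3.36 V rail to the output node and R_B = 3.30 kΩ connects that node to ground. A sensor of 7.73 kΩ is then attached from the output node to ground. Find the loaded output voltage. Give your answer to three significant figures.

V_out ≈ 3.12 V

The load sits in parallel with R_B: R_B‖R_L = (3300 × 7730) / (3300 + 7730) = 2313 Ω.
V_out = 3.36 × 2313 / (180 + 2313) = 3.36 × 2313/2493 = 3.12 V.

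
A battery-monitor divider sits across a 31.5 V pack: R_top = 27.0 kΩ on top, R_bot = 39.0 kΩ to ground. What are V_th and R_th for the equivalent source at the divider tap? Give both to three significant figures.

V_th = 18.6 V, R_th = 16.0 kΩ

V_th is the open-circuit tap voltage: 31.5 × 39.0/(27.0 + 39.0) = 18.6 V.
With the supply zeroed, R_top and R_bot appear in parallel from the tap: R_th = R_top‖R_bot = (27.0 × 39.0)/66.00 = 16.0 kΩ.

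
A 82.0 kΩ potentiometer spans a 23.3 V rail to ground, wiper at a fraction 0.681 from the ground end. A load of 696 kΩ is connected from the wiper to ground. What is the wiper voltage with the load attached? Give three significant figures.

The wiper splits the pot into (1−α)R = 26.16 kΩ above and αR = 55.84 kΩ below.
Lower section ‖ load = 51.69 kΩ.
V_wiper = 23.3 × 51.69/(26.16 + 51.69) = 15.5 V.

V ≈ 15.5 V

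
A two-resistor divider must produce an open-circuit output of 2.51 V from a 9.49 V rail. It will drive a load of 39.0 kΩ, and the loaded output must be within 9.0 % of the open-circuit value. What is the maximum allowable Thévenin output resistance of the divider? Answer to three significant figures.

Loading drop = R_th/(R_th + R_L) ≤ 0.0900, so R_th ≤ R_L · ε/(1−ε) = 39.0 kΩ × 0.0900/0.9100 = 3.86 kΩ.
(Any R1, R2 with R2/(R1+R2) = 0.264 and R1‖R2 ≤ 3.86 kΩ will meet the spec.)

R_th ≤ 3.86 kΩ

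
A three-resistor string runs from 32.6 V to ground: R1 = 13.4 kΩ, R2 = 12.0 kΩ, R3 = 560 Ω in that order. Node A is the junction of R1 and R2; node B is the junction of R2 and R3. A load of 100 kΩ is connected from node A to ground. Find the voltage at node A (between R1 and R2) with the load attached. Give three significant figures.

V ≈ 14.8 V

Below node A the series string R2+R3 = 12560 Ω sits in parallel with the 100000 Ω load: 11160 Ω.
V_A = 32.6 × 11160/(13400 + 11160) = 14.8 V.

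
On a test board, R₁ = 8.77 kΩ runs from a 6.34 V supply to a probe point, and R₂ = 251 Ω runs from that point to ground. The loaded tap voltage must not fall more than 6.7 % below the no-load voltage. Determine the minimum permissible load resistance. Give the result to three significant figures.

Output resistance R_th = R₁‖R₂ = (8770 × 251)/9021 = 244.0 Ω.
The fractional drop is R_th/(R_th + R_L); requiring this ≤ 0.0670 gives R_L ≥ R_th(1/0.0670 − 1) = 244.0 × 13.93 = 3.40 kΩ.

R_L(min) ≈ 3.40 kΩ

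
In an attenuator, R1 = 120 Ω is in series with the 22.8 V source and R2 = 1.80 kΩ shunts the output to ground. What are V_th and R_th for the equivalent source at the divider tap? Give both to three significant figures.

V_th is the open-circuit tap voltage: 22.8 × 1800/(120 + 1800) = 21.4 V.
With the supply zeroed, R1 and R2 appear in parallel from the tap: R_th = R1‖R2 = (120 × 1800)/1920 = 112 Ω.

V_th = 21.4 V, R_th = 112 Ω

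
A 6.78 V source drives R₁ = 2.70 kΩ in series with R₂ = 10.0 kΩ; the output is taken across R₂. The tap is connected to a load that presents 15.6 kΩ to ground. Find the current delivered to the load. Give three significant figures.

I_L ≈ 0.301 mA

R₂‖R_L = 6.094 kΩ; V_out = 6.78 × 6.094/8.794 = 4.698 V.
I_L = V_out / R_L = 4.698 / 15.6 kΩ = 0.301 mA.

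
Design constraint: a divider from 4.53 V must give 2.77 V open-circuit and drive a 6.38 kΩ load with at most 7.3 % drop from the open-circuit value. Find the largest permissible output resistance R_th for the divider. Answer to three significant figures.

Loading drop = R_th/(R_th + R_L) ≤ 0.0730, so R_th ≤ R_L · ε/(1−ε) = 6.38 kΩ × 0.0730/0.9270 = 502 Ω.

R_th ≤ 502 Ω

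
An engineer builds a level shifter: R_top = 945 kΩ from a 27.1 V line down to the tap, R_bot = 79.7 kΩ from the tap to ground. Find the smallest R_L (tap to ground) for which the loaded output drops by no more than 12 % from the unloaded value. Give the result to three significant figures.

R_L(min) ≈ 539 kΩ

Output resistance R_th = R_top‖R_bot = (945 × 79.7)/1025 = 73.50 kΩ.
The fractional drop is R_th/(R_th + R_L); requiring this ≤ 0.120 gives R_L ≥ R_th(1/0.120 − 1) = 73.50 × 7.333 = 539 kΩ.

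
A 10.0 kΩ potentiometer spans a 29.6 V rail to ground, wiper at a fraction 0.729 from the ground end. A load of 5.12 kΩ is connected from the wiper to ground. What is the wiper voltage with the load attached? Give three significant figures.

The wiper splits the pot into (1−α)R = 2.710 kΩ above and αR = 7.290 kΩ below.
Lower section ‖ load = 3.008 kΩ.
V_wiper = 29.6 × 3.008/(2.710 + 3.008) = 15.6 V.

V ≈ 15.6 V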